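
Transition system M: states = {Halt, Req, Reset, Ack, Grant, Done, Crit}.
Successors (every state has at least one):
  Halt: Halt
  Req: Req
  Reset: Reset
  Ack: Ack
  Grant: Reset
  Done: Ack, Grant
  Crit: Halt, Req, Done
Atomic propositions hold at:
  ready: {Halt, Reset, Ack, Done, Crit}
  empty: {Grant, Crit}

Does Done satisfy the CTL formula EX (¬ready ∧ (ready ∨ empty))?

Sat(¬ready) = {Req, Grant}
Sat(ready ∨ empty) = {Halt, Reset, Ack, Grant, Done, Crit}
Sat(¬ready ∧ (ready ∨ empty)) = {Grant}
Sat(EX (¬ready ∧ (ready ∨ empty))) = {s : some successor in {Grant}} = {Done}
Done ∈ Sat(EX (¬ready ∧ (ready ∨ empty))) = {Done}, so the formula holds at Done.

Yes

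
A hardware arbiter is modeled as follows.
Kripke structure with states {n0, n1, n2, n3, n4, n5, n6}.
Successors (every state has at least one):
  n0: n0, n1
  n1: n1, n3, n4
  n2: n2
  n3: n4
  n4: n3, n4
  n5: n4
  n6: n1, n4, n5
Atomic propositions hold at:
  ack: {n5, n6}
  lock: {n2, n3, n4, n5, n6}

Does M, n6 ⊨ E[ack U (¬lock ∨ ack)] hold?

Yes

Sat(¬lock) = {n0, n1}
Sat(¬lock ∨ ack) = {n0, n1, n5, n6}
E[ack U (¬lock ∨ ack)]: least fixpoint, start Z0 = Sat((¬lock ∨ ack)) = {n0, n1, n5, n6}, add states in Sat(ack) with some successor in Z. Already a fixed point.
Sat(E[ack U (¬lock ∨ ack)]) = {n0, n1, n5, n6}
n6 ∈ Sat(E[ack U (¬lock ∨ ack)]) = {n0, n1, n5, n6}, so the formula holds at n6.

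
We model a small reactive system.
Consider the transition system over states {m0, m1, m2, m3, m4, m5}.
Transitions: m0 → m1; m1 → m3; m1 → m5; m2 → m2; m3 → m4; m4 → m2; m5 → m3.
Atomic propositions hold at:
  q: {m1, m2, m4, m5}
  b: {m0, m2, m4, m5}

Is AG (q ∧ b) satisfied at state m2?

Sat(q ∧ b) = {m2, m4, m5}
AG (q ∧ b): greatest fixpoint, start Z0 = {m2, m4, m5}, keep only states in Sat with every successor in Z. Z1 = {m2, m4}; fixed.
Sat(AG (q ∧ b)) = {m2, m4}
m2 ∈ Sat(AG (q ∧ b)) = {m2, m4}, so the formula holds at m2.

Yes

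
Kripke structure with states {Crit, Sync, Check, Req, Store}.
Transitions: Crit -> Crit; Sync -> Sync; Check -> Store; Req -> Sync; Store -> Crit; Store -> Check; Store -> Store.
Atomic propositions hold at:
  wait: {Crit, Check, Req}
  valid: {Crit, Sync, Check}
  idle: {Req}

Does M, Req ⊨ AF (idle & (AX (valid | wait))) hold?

Sat(valid | wait) = {Crit, Sync, Check, Req}
Sat(AX (valid | wait)) = {s : every successor in {Crit, Sync, Check, Req}} = {Crit, Sync, Req}
Sat(idle & (AX (valid | wait))) = {Req}
AF (idle & (AX (valid | wait))): least fixpoint, start Z0 = {Req}, add states with every successor in Z. Already a fixed point.
Sat(AF (idle & (AX (valid | wait)))) = {Req}
Req ∈ Sat(AF (idle & (AX (valid | wait)))) = {Req}, so the formula holds at Req.

Yes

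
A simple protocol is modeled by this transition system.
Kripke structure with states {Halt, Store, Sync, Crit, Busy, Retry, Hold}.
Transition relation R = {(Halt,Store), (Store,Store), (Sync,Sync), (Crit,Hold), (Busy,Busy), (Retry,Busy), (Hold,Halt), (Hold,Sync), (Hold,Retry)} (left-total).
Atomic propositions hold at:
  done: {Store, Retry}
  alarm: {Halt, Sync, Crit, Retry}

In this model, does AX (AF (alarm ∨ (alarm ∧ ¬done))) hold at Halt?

Sat(¬done) = {Halt, Sync, Crit, Busy, Hold}
Sat(alarm ∧ ¬done) = {Halt, Sync, Crit}
Sat(alarm ∨ (alarm ∧ ¬done)) = {Halt, Sync, Crit, Retry}
AF (alarm ∨ (alarm ∧ ¬done)): least fixpoint, start Z0 = {Halt, Sync, Crit, Retry}, add states with every successor in Z. Z1 = {Halt, Sync, Crit, Retry, Hold}; fixed.
Sat(AF (alarm ∨ (alarm ∧ ¬done))) = {Halt, Sync, Crit, Retry, Hold}
Sat(AX (AF (alarm ∨ (alarm ∧ ¬done)))) = {s : every successor in {Halt, Sync, Crit, Retry, Hold}} = {Sync, Crit, Hold}
Halt ∉ Sat(AX (AF (alarm ∨ (alarm ∧ ¬done)))) = {Sync, Crit, Hold}, so the formula does not hold at Halt.

No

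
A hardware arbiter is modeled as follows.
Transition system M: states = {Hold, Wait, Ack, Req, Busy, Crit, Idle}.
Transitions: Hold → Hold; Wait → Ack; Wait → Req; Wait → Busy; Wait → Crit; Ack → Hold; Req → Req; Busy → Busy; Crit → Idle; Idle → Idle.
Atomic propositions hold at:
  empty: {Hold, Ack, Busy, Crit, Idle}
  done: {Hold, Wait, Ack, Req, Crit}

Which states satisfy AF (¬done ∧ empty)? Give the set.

{Busy, Crit, Idle}

Sat(¬done) = {Busy, Idle}
Sat(¬done ∧ empty) = {Busy, Idle}
AF (¬done ∧ empty): least fixpoint, start Z0 = {Busy, Idle}, add states with every successor in Z. Z1 = {Busy, Crit, Idle}; fixed.
Sat(AF (¬done ∧ empty)) = {Busy, Crit, Idle}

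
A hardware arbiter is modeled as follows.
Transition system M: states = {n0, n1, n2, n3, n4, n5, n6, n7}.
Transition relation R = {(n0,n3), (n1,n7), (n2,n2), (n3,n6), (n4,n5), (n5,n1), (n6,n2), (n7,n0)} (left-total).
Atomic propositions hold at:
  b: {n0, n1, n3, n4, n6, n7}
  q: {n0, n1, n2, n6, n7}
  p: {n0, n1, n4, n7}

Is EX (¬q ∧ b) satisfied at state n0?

Sat(¬q) = {n3, n4, n5}
Sat(¬q ∧ b) = {n3, n4}
Sat(EX (¬q ∧ b)) = {s : some successor in {n3, n4}} = {n0}
n0 ∈ Sat(EX (¬q ∧ b)) = {n0}, so the formula holds at n0.

Yes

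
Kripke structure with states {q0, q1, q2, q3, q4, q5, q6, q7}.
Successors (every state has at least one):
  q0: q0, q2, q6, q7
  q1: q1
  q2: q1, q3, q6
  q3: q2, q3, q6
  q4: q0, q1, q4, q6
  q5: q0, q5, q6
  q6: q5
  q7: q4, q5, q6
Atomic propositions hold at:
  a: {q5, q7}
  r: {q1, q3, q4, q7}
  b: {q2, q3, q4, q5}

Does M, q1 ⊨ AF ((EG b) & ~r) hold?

EG b: greatest fixpoint, start Z0 = {q2, q3, q4, q5}, keep only states in Sat with some successor in Z. Already a fixed point.
Sat(EG b) = {q2, q3, q4, q5}
Sat(~r) = {q0, q2, q5, q6}
Sat((EG b) & ~r) = {q2, q5}
AF ((EG b) & ~r): least fixpoint, start Z0 = {q2, q5}, add states with every successor in Z. Z1 = {q2, q5, q6}; fixed.
Sat(AF ((EG b) & ~r)) = {q2, q5, q6}
q1 ∉ Sat(AF ((EG b) & ~r)) = {q2, q5, q6}, so the formula does not hold at q1.

No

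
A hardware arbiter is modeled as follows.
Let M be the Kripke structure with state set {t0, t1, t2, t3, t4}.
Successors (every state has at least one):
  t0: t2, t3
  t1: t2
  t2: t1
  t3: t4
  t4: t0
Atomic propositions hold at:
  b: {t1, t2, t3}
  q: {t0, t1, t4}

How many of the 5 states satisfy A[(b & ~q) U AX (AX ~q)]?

3

Sat(~q) = {t2, t3}
Sat(b & ~q) = {t2, t3}
Sat(AX ~q) = {s : every successor in {t2, t3}} = {t0, t1}
Sat(AX (AX ~q)) = {s : every successor in {t0, t1}} = {t2, t4}
A[(b & ~q) U AX (AX ~q)]: least fixpoint, start Z0 = Sat(AX (AX ~q)) = {t2, t4}, add states in Sat(b & ~q) with every successor in Z. Z1 = {t2, t3, t4}; fixed.
Sat(A[(b & ~q) U AX (AX ~q)]) = {t2, t3, t4}
|Sat(A[(b & ~q) U AX (AX ~q)])| = |{t2, t3, t4}| = 3.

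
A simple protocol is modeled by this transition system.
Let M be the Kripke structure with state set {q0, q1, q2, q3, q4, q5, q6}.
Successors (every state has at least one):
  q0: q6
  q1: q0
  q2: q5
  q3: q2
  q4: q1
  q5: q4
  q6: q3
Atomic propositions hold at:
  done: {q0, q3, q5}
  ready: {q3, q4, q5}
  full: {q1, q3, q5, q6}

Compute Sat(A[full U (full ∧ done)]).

Sat(full ∧ done) = {q3, q5}
A[full U (full ∧ done)]: least fixpoint, start Z0 = Sat((full ∧ done)) = {q3, q5}, add states in Sat(full) with every successor in Z. Z1 = {q3, q5, q6}; fixed.
Sat(A[full U (full ∧ done)]) = {q3, q5, q6}

{q3, q5, q6}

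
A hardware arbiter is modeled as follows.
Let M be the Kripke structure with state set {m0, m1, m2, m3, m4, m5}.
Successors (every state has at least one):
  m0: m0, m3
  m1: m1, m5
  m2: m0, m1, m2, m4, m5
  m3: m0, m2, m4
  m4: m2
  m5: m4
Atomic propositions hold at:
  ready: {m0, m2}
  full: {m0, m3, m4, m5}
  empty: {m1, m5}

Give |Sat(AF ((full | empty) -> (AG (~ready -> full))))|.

3

Sat(full | empty) = {m0, m1, m3, m4, m5}
Sat(~ready) = {m1, m3, m4, m5}
Sat(~ready -> full) = {m0, m2, m3, m4, m5}
AG (~ready -> full): greatest fixpoint, start Z0 = {m0, m2, m3, m4, m5}, keep only states in Sat with every successor in Z. Z1 = {m0, m3, m4, m5}; Z2 = {m0, m5}; Z3 = ∅; fixed.
Sat(AG (~ready -> full)) = ∅
Sat((full | empty) -> (AG (~ready -> full))) = {m2}
AF ((full | empty) -> (AG (~ready -> full))): least fixpoint, start Z0 = {m2}, add states with every successor in Z. Z1 = {m2, m4}; Z2 = {m2, m4, m5}; fixed.
Sat(AF ((full | empty) -> (AG (~ready -> full)))) = {m2, m4, m5}
|Sat(AF ((full | empty) -> (AG (~ready -> full))))| = |{m2, m4, m5}| = 3.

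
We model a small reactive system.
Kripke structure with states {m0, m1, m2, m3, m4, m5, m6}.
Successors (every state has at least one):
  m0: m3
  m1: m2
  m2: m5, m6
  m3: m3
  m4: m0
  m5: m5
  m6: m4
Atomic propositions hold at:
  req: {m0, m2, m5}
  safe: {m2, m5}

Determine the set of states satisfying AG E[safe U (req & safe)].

{m5}

Sat(req & safe) = {m2, m5}
E[safe U (req & safe)]: least fixpoint, start Z0 = Sat((req & safe)) = {m2, m5}, add states in Sat(safe) with some successor in Z. Already a fixed point.
Sat(E[safe U (req & safe)]) = {m2, m5}
AG E[safe U (req & safe)]: greatest fixpoint, start Z0 = {m2, m5}, keep only states in Sat with every successor in Z. Z1 = {m5}; fixed.
Sat(AG E[safe U (req & safe)]) = {m5}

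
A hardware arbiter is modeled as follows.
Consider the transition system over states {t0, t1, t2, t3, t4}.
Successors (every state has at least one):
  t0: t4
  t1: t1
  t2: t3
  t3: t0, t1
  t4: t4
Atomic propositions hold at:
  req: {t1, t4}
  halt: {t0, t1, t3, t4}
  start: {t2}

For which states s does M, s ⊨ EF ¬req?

{t0, t2, t3}

Sat(¬req) = {t0, t2, t3}
EF ¬req: least fixpoint, start Z0 = {t0, t2, t3}, add states with some successor in Z. Already a fixed point.
Sat(EF ¬req) = {t0, t2, t3}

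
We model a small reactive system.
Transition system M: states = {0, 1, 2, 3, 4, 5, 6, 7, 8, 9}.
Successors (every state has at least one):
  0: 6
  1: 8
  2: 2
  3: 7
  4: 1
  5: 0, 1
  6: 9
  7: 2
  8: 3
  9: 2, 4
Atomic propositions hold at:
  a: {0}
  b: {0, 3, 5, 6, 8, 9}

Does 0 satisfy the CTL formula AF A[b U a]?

Yes

A[b U a]: least fixpoint, start Z0 = Sat(a) = {0}, add states in Sat(b) with every successor in Z. Already a fixed point.
Sat(A[b U a]) = {0}
AF A[b U a]: least fixpoint, start Z0 = {0}, add states with every successor in Z. Already a fixed point.
Sat(AF A[b U a]) = {0}
0 ∈ Sat(AF A[b U a]) = {0}, so the formula holds at 0.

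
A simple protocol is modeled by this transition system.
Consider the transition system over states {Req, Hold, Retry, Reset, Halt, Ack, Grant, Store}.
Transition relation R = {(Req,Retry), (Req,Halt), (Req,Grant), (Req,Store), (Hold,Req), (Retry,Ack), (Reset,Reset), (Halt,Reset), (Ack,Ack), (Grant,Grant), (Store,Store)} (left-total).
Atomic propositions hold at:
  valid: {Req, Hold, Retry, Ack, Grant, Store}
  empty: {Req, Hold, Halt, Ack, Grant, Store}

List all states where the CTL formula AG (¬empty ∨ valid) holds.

Sat(¬empty) = {Retry, Reset}
Sat(¬empty ∨ valid) = {Req, Hold, Retry, Reset, Ack, Grant, Store}
AG (¬empty ∨ valid): greatest fixpoint, start Z0 = {Req, Hold, Retry, Reset, Ack, Grant, Store}, keep only states in Sat with every successor in Z. Z1 = {Hold, Retry, Reset, Ack, Grant, Store}; Z2 = {Retry, Reset, Ack, Grant, Store}; fixed.
Sat(AG (¬empty ∨ valid)) = {Retry, Reset, Ack, Grant, Store}

{Retry, Reset, Ack, Grant, Store}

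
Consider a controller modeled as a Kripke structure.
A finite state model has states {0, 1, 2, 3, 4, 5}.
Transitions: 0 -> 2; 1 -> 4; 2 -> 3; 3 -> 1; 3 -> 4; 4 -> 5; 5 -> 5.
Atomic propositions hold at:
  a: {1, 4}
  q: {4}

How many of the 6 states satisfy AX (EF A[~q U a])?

4

Sat(~q) = {0, 1, 2, 3, 5}
A[~q U a]: least fixpoint, start Z0 = Sat(a) = {1, 4}, add states in Sat(~q) with every successor in Z. Z1 = {1, 3, 4}; Z2 = {1, 2, 3, 4}; Z3 = {0, 1, 2, 3, 4}; fixed.
Sat(A[~q U a]) = {0, 1, 2, 3, 4}
EF A[~q U a]: least fixpoint, start Z0 = {0, 1, 2, 3, 4}, add states with some successor in Z. Already a fixed point.
Sat(EF A[~q U a]) = {0, 1, 2, 3, 4}
Sat(AX (EF A[~q U a])) = {s : every successor in {0, 1, 2, 3, 4}} = {0, 1, 2, 3}
|Sat(AX (EF A[~q U a]))| = |{0, 1, 2, 3}| = 4.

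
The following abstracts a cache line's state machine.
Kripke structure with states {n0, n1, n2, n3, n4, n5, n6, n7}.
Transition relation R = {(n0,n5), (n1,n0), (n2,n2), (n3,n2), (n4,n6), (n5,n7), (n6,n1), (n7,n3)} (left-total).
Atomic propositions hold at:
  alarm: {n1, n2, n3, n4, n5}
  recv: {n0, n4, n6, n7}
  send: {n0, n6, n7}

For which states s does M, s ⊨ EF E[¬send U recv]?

Sat(¬send) = {n1, n2, n3, n4, n5}
E[¬send U recv]: least fixpoint, start Z0 = Sat(recv) = {n0, n4, n6, n7}, add states in Sat(¬send) with some successor in Z. Z1 = {n0, n1, n4, n5, n6, n7}; fixed.
Sat(E[¬send U recv]) = {n0, n1, n4, n5, n6, n7}
EF E[¬send U recv]: least fixpoint, start Z0 = {n0, n1, n4, n5, n6, n7}, add states with some successor in Z. Already a fixed point.
Sat(EF E[¬send U recv]) = {n0, n1, n4, n5, n6, n7}

{n0, n1, n4, n5, n6, n7}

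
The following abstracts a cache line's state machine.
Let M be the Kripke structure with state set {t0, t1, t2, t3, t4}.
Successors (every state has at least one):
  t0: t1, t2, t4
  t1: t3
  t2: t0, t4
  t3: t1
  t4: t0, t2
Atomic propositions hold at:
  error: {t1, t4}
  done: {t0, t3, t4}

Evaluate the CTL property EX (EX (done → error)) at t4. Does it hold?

Sat(done → error) = {t1, t2, t4}
Sat(EX (done → error)) = {s : some successor in {t1, t2, t4}} = {t0, t2, t3, t4}
Sat(EX (EX (done → error))) = {s : some successor in {t0, t2, t3, t4}} = {t0, t1, t2, t4}
t4 ∈ Sat(EX (EX (done → error))) = {t0, t1, t2, t4}, so the formula holds at t4.

Yes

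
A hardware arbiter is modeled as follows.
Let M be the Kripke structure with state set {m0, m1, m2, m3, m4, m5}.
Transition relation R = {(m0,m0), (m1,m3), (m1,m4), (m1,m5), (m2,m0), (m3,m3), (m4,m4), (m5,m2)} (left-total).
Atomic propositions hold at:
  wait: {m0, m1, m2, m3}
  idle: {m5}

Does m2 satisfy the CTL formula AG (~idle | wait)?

Yes

Sat(~idle) = {m0, m1, m2, m3, m4}
Sat(~idle | wait) = {m0, m1, m2, m3, m4}
AG (~idle | wait): greatest fixpoint, start Z0 = {m0, m1, m2, m3, m4}, keep only states in Sat with every successor in Z. Z1 = {m0, m2, m3, m4}; fixed.
Sat(AG (~idle | wait)) = {m0, m2, m3, m4}
m2 ∈ Sat(AG (~idle | wait)) = {m0, m2, m3, m4}, so the formula holds at m2.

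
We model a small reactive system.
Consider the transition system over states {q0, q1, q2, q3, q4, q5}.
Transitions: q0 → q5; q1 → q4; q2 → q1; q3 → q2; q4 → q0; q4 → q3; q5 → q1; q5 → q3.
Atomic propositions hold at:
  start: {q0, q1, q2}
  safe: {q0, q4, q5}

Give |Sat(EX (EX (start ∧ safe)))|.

Sat(start ∧ safe) = {q0}
Sat(EX (start ∧ safe)) = {s : some successor in {q0}} = {q4}
Sat(EX (EX (start ∧ safe))) = {s : some successor in {q4}} = {q1}
|Sat(EX (EX (start ∧ safe)))| = |{q1}| = 1.

1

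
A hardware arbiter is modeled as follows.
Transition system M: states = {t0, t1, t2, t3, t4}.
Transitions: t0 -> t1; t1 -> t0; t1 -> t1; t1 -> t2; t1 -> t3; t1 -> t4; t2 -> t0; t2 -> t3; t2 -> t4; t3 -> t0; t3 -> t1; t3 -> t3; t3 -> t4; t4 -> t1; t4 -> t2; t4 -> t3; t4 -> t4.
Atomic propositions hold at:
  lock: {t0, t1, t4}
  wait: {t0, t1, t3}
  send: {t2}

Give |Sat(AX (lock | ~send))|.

Sat(~send) = {t0, t1, t3, t4}
Sat(lock | ~send) = {t0, t1, t3, t4}
Sat(AX (lock | ~send)) = {s : every successor in {t0, t1, t3, t4}} = {t0, t2, t3}
|Sat(AX (lock | ~send))| = |{t0, t2, t3}| = 3.

3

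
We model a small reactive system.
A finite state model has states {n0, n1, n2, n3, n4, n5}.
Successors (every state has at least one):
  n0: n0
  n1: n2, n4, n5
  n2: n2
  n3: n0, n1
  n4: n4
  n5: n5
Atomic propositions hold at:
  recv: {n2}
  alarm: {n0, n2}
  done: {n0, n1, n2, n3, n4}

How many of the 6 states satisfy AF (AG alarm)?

AG alarm: greatest fixpoint, start Z0 = {n0, n2}, keep only states in Sat with every successor in Z. Already a fixed point.
Sat(AG alarm) = {n0, n2}
AF (AG alarm): least fixpoint, start Z0 = {n0, n2}, add states with every successor in Z. Already a fixed point.
Sat(AF (AG alarm)) = {n0, n2}
|Sat(AF (AG alarm))| = |{n0, n2}| = 2.

2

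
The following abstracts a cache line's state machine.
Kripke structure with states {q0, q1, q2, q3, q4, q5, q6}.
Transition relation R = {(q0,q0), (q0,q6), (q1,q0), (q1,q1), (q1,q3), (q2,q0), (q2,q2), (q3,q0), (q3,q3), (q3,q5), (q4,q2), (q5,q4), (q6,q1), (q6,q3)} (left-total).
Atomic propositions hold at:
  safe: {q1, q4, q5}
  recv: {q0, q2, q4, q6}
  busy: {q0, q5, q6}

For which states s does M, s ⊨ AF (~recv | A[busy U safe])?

Sat(~recv) = {q1, q3, q5}
A[busy U safe]: least fixpoint, start Z0 = Sat(safe) = {q1, q4, q5}, add states in Sat(busy) with every successor in Z. Already a fixed point.
Sat(A[busy U safe]) = {q1, q4, q5}
Sat(~recv | A[busy U safe]) = {q1, q3, q4, q5}
AF (~recv | A[busy U safe]): least fixpoint, start Z0 = {q1, q3, q4, q5}, add states with every successor in Z. Z1 = {q1, q3, q4, q5, q6}; fixed.
Sat(AF (~recv | A[busy U safe])) = {q1, q3, q4, q5, q6}

{q1, q3, q4, q5, q6}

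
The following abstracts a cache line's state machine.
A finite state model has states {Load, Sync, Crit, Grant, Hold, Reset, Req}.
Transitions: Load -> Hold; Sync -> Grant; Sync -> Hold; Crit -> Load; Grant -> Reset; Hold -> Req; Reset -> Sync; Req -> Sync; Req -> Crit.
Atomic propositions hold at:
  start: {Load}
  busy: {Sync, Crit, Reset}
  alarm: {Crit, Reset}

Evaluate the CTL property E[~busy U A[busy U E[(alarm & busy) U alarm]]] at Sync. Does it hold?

Sat(~busy) = {Load, Grant, Hold, Req}
Sat(alarm & busy) = {Crit, Reset}
E[(alarm & busy) U alarm]: least fixpoint, start Z0 = Sat(alarm) = {Crit, Reset}, add states in Sat(alarm & busy) with some successor in Z. Already a fixed point.
Sat(E[(alarm & busy) U alarm]) = {Crit, Reset}
A[busy U E[(alarm & busy) U alarm]]: least fixpoint, start Z0 = Sat(E[(alarm & busy) U alarm]) = {Crit, Reset}, add states in Sat(busy) with every successor in Z. Already a fixed point.
Sat(A[busy U E[(alarm & busy) U alarm]]) = {Crit, Reset}
E[~busy U A[busy U E[(alarm & busy) U alarm]]]: least fixpoint, start Z0 = Sat(A[busy U E[(alarm & busy) U alarm]]) = {Crit, Reset}, add states in Sat(~busy) with some successor in Z. Z1 = {Crit, Grant, Reset, Req}; Z2 = {Crit, Grant, Hold, Reset, Req}; Z3 = {Load, Crit, Grant, Hold, Reset, Req}; fixed.
Sat(E[~busy U A[busy U E[(alarm & busy) U alarm]]]) = {Load, Crit, Grant, Hold, Reset, Req}
Sync ∉ Sat(E[~busy U A[busy U E[(alarm & busy) U alarm]]]) = {Load, Crit, Grant, Hold, Reset, Req}, so the formula does not hold at Sync.

No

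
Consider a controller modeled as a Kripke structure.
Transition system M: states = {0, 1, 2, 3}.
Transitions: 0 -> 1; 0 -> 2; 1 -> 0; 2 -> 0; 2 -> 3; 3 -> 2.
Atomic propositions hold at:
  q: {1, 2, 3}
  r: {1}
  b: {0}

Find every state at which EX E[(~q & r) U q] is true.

Sat(~q) = {0}
Sat(~q & r) = ∅
E[(~q & r) U q]: least fixpoint, start Z0 = Sat(q) = {1, 2, 3}, add states in Sat(~q & r) with some successor in Z. Already a fixed point.
Sat(E[(~q & r) U q]) = {1, 2, 3}
Sat(EX E[(~q & r) U q]) = {s : some successor in {1, 2, 3}} = {0, 2, 3}

{0, 2, 3}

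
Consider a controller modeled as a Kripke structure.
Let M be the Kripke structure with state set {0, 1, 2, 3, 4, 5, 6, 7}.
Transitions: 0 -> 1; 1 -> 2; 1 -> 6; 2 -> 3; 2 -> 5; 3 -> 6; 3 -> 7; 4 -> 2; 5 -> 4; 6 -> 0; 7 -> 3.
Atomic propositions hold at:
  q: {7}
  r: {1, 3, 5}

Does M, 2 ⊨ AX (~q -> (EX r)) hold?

No

Sat(~q) = {0, 1, 2, 3, 4, 5, 6}
Sat(EX r) = {s : some successor in {1, 3, 5}} = {0, 2, 7}
Sat(~q -> (EX r)) = {0, 2, 7}
Sat(AX (~q -> (EX r))) = {s : every successor in {0, 2, 7}} = {4, 6}
2 ∉ Sat(AX (~q -> (EX r))) = {4, 6}, so the formula does not hold at 2.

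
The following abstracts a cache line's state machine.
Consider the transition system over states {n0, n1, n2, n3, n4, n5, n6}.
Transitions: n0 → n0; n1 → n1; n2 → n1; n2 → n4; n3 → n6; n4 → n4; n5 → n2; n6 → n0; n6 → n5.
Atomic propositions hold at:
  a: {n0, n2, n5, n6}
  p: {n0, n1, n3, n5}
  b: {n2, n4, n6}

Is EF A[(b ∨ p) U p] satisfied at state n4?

No

Sat(b ∨ p) = {n0, n1, n2, n3, n4, n5, n6}
A[(b ∨ p) U p]: least fixpoint, start Z0 = Sat(p) = {n0, n1, n3, n5}, add states in Sat(b ∨ p) with every successor in Z. Z1 = {n0, n1, n3, n5, n6}; fixed.
Sat(A[(b ∨ p) U p]) = {n0, n1, n3, n5, n6}
EF A[(b ∨ p) U p]: least fixpoint, start Z0 = {n0, n1, n3, n5, n6}, add states with some successor in Z. Z1 = {n0, n1, n2, n3, n5, n6}; fixed.
Sat(EF A[(b ∨ p) U p]) = {n0, n1, n2, n3, n5, n6}
n4 ∉ Sat(EF A[(b ∨ p) U p]) = {n0, n1, n2, n3, n5, n6}, so the formula does not hold at n4.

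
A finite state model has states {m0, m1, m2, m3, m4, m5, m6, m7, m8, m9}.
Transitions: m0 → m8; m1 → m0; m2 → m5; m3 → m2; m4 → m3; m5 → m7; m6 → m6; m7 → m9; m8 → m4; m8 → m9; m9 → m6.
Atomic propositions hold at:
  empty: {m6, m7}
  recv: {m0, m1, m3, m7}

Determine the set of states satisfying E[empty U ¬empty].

Sat(¬empty) = {m0, m1, m2, m3, m4, m5, m8, m9}
E[empty U ¬empty]: least fixpoint, start Z0 = Sat(¬empty) = {m0, m1, m2, m3, m4, m5, m8, m9}, add states in Sat(empty) with some successor in Z. Z1 = {m0, m1, m2, m3, m4, m5, m7, m8, m9}; fixed.
Sat(E[empty U ¬empty]) = {m0, m1, m2, m3, m4, m5, m7, m8, m9}

{m0, m1, m2, m3, m4, m5, m7, m8, m9}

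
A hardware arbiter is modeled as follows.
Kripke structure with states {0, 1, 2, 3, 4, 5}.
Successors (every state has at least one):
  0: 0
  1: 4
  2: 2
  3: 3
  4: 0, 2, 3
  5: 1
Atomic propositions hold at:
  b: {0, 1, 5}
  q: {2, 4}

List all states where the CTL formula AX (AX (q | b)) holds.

{0, 2, 5}

Sat(q | b) = {0, 1, 2, 4, 5}
Sat(AX (q | b)) = {s : every successor in {0, 1, 2, 4, 5}} = {0, 1, 2, 5}
Sat(AX (AX (q | b))) = {s : every successor in {0, 1, 2, 5}} = {0, 2, 5}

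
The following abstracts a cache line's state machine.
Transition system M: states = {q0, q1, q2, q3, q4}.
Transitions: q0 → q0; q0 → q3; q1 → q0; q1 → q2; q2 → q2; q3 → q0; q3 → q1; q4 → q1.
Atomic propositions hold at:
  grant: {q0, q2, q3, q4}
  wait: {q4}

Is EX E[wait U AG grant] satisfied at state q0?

AG grant: greatest fixpoint, start Z0 = {q0, q2, q3, q4}, keep only states in Sat with every successor in Z. Z1 = {q0, q2}; Z2 = {q2}; fixed.
Sat(AG grant) = {q2}
E[wait U AG grant]: least fixpoint, start Z0 = Sat(AG grant) = {q2}, add states in Sat(wait) with some successor in Z. Already a fixed point.
Sat(E[wait U AG grant]) = {q2}
Sat(EX E[wait U AG grant]) = {s : some successor in {q2}} = {q1, q2}
q0 ∉ Sat(EX E[wait U AG grant]) = {q1, q2}, so the formula does not hold at q0.

No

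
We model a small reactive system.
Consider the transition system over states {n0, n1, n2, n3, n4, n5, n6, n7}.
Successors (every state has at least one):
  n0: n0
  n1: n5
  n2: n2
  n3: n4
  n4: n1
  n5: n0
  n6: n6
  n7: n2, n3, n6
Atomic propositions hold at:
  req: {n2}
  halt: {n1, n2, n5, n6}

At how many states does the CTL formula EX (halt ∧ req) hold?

2

Sat(halt ∧ req) = {n2}
Sat(EX (halt ∧ req)) = {s : some successor in {n2}} = {n2, n7}
|Sat(EX (halt ∧ req))| = |{n2, n7}| = 2.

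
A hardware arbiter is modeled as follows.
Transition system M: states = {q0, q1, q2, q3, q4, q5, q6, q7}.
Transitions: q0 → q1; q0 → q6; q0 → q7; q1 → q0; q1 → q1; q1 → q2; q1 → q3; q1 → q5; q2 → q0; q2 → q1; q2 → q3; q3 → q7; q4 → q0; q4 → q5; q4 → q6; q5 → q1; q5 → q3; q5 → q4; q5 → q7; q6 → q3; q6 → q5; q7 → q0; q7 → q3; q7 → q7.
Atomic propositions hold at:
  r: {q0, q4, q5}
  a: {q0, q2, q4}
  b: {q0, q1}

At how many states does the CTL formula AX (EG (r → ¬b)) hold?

4

Sat(¬b) = {q2, q3, q4, q5, q6, q7}
Sat(r → ¬b) = {q1, q2, q3, q4, q5, q6, q7}
EG (r → ¬b): greatest fixpoint, start Z0 = {q1, q2, q3, q4, q5, q6, q7}, keep only states in Sat with some successor in Z. Already a fixed point.
Sat(EG (r → ¬b)) = {q1, q2, q3, q4, q5, q6, q7}
Sat(AX (EG (r → ¬b))) = {s : every successor in {q1, q2, q3, q4, q5, q6, q7}} = {q0, q3, q5, q6}
|Sat(AX (EG (r → ¬b)))| = |{q0, q3, q5, q6}| = 4.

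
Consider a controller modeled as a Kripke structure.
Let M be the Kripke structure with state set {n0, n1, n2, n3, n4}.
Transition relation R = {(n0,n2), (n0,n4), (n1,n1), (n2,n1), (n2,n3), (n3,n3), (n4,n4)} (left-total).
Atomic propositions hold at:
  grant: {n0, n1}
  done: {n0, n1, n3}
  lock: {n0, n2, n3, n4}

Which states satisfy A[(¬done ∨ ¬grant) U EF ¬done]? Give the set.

{n0, n2, n4}

Sat(¬done) = {n2, n4}
Sat(¬grant) = {n2, n3, n4}
Sat(¬done ∨ ¬grant) = {n2, n3, n4}
EF ¬done: least fixpoint, start Z0 = {n2, n4}, add states with some successor in Z. Z1 = {n0, n2, n4}; fixed.
Sat(EF ¬done) = {n0, n2, n4}
A[(¬done ∨ ¬grant) U EF ¬done]: least fixpoint, start Z0 = Sat(EF ¬done) = {n0, n2, n4}, add states in Sat(¬done ∨ ¬grant) with every successor in Z. Already a fixed point.
Sat(A[(¬done ∨ ¬grant) U EF ¬done]) = {n0, n2, n4}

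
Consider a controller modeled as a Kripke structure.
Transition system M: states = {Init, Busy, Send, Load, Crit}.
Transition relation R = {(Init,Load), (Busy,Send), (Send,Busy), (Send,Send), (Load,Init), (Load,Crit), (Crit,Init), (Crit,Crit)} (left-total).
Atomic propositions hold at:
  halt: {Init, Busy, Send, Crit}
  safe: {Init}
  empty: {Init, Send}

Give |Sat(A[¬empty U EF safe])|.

Sat(¬empty) = {Busy, Load, Crit}
EF safe: least fixpoint, start Z0 = {Init}, add states with some successor in Z. Z1 = {Init, Load, Crit}; fixed.
Sat(EF safe) = {Init, Load, Crit}
A[¬empty U EF safe]: least fixpoint, start Z0 = Sat(EF safe) = {Init, Load, Crit}, add states in Sat(¬empty) with every successor in Z. Already a fixed point.
Sat(A[¬empty U EF safe]) = {Init, Load, Crit}
|Sat(A[¬empty U EF safe])| = |{Init, Load, Crit}| = 3.

3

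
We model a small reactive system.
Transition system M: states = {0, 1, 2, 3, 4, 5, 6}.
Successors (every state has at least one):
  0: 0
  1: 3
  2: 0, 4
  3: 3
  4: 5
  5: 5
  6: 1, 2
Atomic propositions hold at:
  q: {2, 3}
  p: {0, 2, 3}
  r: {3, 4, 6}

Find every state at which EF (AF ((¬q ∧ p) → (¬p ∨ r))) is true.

Sat(¬q) = {0, 1, 4, 5, 6}
Sat(¬q ∧ p) = {0}
Sat(¬p) = {1, 4, 5, 6}
Sat(¬p ∨ r) = {1, 3, 4, 5, 6}
Sat((¬q ∧ p) → (¬p ∨ r)) = {1, 2, 3, 4, 5, 6}
AF ((¬q ∧ p) → (¬p ∨ r)): least fixpoint, start Z0 = {1, 2, 3, 4, 5, 6}, add states with every successor in Z. Already a fixed point.
Sat(AF ((¬q ∧ p) → (¬p ∨ r))) = {1, 2, 3, 4, 5, 6}
EF (AF ((¬q ∧ p) → (¬p ∨ r))): least fixpoint, start Z0 = {1, 2, 3, 4, 5, 6}, add states with some successor in Z. Already a fixed point.
Sat(EF (AF ((¬q ∧ p) → (¬p ∨ r)))) = {1, 2, 3, 4, 5, 6}

{1, 2, 3, 4, 5, 6}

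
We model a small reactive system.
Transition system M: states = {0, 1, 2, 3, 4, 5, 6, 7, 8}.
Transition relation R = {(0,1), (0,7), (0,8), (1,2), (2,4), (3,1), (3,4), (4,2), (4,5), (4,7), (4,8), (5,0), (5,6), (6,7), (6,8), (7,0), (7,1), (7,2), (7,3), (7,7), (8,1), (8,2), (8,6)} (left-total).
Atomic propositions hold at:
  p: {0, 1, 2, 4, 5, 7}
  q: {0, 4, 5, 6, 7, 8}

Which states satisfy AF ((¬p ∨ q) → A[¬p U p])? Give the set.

Sat(¬p) = {3, 6, 8}
Sat(¬p ∨ q) = {0, 3, 4, 5, 6, 7, 8}
A[¬p U p]: least fixpoint, start Z0 = Sat(p) = {0, 1, 2, 4, 5, 7}, add states in Sat(¬p) with every successor in Z. Z1 = {0, 1, 2, 3, 4, 5, 7}; fixed.
Sat(A[¬p U p]) = {0, 1, 2, 3, 4, 5, 7}
Sat((¬p ∨ q) → A[¬p U p]) = {0, 1, 2, 3, 4, 5, 7}
AF ((¬p ∨ q) → A[¬p U p]): least fixpoint, start Z0 = {0, 1, 2, 3, 4, 5, 7}, add states with every successor in Z. Already a fixed point.
Sat(AF ((¬p ∨ q) → A[¬p U p])) = {0, 1, 2, 3, 4, 5, 7}

{0, 1, 2, 3, 4, 5, 7}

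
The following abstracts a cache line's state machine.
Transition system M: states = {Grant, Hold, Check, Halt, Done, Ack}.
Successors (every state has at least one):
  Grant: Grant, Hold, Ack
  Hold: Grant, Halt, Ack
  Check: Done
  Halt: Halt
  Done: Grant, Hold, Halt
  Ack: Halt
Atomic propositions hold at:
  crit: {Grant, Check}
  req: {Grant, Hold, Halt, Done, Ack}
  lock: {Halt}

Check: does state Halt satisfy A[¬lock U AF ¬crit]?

Sat(¬lock) = {Grant, Hold, Check, Done, Ack}
Sat(¬crit) = {Hold, Halt, Done, Ack}
AF ¬crit: least fixpoint, start Z0 = {Hold, Halt, Done, Ack}, add states with every successor in Z. Z1 = {Hold, Check, Halt, Done, Ack}; fixed.
Sat(AF ¬crit) = {Hold, Check, Halt, Done, Ack}
A[¬lock U AF ¬crit]: least fixpoint, start Z0 = Sat(AF ¬crit) = {Hold, Check, Halt, Done, Ack}, add states in Sat(¬lock) with every successor in Z. Already a fixed point.
Sat(A[¬lock U AF ¬crit]) = {Hold, Check, Halt, Done, Ack}
Halt ∈ Sat(A[¬lock U AF ¬crit]) = {Hold, Check, Halt, Done, Ack}, so the formula holds at Halt.

Yes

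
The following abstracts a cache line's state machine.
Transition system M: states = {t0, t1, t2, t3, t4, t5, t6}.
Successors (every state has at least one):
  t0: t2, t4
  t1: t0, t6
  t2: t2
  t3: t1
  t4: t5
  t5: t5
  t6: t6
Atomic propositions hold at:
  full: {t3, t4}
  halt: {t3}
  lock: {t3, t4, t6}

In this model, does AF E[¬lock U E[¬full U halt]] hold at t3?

Yes

Sat(¬lock) = {t0, t1, t2, t5}
Sat(¬full) = {t0, t1, t2, t5, t6}
E[¬full U halt]: least fixpoint, start Z0 = Sat(halt) = {t3}, add states in Sat(¬full) with some successor in Z. Already a fixed point.
Sat(E[¬full U halt]) = {t3}
E[¬lock U E[¬full U halt]]: least fixpoint, start Z0 = Sat(E[¬full U halt]) = {t3}, add states in Sat(¬lock) with some successor in Z. Already a fixed point.
Sat(E[¬lock U E[¬full U halt]]) = {t3}
AF E[¬lock U E[¬full U halt]]: least fixpoint, start Z0 = {t3}, add states with every successor in Z. Already a fixed point.
Sat(AF E[¬lock U E[¬full U halt]]) = {t3}
t3 ∈ Sat(AF E[¬lock U E[¬full U halt]]) = {t3}, so the formula holds at t3.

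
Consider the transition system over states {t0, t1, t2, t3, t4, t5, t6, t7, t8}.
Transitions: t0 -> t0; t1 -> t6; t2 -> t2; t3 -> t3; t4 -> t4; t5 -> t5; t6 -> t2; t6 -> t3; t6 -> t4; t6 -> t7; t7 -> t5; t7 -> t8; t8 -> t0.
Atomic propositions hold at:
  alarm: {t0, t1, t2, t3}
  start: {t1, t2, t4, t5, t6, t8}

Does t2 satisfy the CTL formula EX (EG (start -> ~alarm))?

Sat(~alarm) = {t4, t5, t6, t7, t8}
Sat(start -> ~alarm) = {t0, t3, t4, t5, t6, t7, t8}
EG (start -> ~alarm): greatest fixpoint, start Z0 = {t0, t3, t4, t5, t6, t7, t8}, keep only states in Sat with some successor in Z. Already a fixed point.
Sat(EG (start -> ~alarm)) = {t0, t3, t4, t5, t6, t7, t8}
Sat(EX (EG (start -> ~alarm))) = {s : some successor in {t0, t3, t4, t5, t6, t7, t8}} = {t0, t1, t3, t4, t5, t6, t7, t8}
t2 ∉ Sat(EX (EG (start -> ~alarm))) = {t0, t1, t3, t4, t5, t6, t7, t8}, so the formula does not hold at t2.

No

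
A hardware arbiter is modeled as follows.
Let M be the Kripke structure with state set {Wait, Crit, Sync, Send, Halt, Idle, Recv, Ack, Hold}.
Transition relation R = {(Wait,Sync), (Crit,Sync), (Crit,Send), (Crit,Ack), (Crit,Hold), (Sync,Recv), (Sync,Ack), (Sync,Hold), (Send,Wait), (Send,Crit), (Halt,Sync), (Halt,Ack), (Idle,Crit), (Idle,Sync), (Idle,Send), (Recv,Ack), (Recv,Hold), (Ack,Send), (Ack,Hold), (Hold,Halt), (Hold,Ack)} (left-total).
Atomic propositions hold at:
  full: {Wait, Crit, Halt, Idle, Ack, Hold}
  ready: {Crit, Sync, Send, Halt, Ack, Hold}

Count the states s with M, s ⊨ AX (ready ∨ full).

8

Sat(ready ∨ full) = {Wait, Crit, Sync, Send, Halt, Idle, Ack, Hold}
Sat(AX (ready ∨ full)) = {s : every successor in {Wait, Crit, Sync, Send, Halt, Idle, Ack, Hold}} = {Wait, Crit, Send, Halt, Idle, Recv, Ack, Hold}
|Sat(AX (ready ∨ full))| = |{Wait, Crit, Send, Halt, Idle, Recv, Ack, Hold}| = 8.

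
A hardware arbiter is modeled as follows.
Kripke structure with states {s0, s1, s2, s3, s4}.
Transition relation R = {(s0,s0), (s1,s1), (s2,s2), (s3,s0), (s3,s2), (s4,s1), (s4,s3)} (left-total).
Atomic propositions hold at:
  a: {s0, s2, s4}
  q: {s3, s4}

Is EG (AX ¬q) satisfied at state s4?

No

Sat(¬q) = {s0, s1, s2}
Sat(AX ¬q) = {s : every successor in {s0, s1, s2}} = {s0, s1, s2, s3}
EG (AX ¬q): greatest fixpoint, start Z0 = {s0, s1, s2, s3}, keep only states in Sat with some successor in Z. Already a fixed point.
Sat(EG (AX ¬q)) = {s0, s1, s2, s3}
s4 ∉ Sat(EG (AX ¬q)) = {s0, s1, s2, s3}, so the formula does not hold at s4.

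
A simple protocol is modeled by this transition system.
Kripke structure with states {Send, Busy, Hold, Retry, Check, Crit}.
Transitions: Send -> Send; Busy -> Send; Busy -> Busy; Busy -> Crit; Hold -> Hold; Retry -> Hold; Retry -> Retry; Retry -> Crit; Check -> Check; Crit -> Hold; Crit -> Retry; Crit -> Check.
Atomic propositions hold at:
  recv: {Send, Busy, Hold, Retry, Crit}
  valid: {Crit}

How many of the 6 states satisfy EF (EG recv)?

EG recv: greatest fixpoint, start Z0 = {Send, Busy, Hold, Retry, Crit}, keep only states in Sat with some successor in Z. Already a fixed point.
Sat(EG recv) = {Send, Busy, Hold, Retry, Crit}
EF (EG recv): least fixpoint, start Z0 = {Send, Busy, Hold, Retry, Crit}, add states with some successor in Z. Already a fixed point.
Sat(EF (EG recv)) = {Send, Busy, Hold, Retry, Crit}
|Sat(EF (EG recv))| = |{Send, Busy, Hold, Retry, Crit}| = 5.

5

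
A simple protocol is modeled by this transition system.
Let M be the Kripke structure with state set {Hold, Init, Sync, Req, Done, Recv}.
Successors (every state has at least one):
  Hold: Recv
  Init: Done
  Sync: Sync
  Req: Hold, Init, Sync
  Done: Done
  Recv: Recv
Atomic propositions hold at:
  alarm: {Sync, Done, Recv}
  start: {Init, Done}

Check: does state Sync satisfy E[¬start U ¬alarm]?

Sat(¬start) = {Hold, Sync, Req, Recv}
Sat(¬alarm) = {Hold, Init, Req}
E[¬start U ¬alarm]: least fixpoint, start Z0 = Sat(¬alarm) = {Hold, Init, Req}, add states in Sat(¬start) with some successor in Z. Already a fixed point.
Sat(E[¬start U ¬alarm]) = {Hold, Init, Req}
Sync ∉ Sat(E[¬start U ¬alarm]) = {Hold, Init, Req}, so the formula does not hold at Sync.

No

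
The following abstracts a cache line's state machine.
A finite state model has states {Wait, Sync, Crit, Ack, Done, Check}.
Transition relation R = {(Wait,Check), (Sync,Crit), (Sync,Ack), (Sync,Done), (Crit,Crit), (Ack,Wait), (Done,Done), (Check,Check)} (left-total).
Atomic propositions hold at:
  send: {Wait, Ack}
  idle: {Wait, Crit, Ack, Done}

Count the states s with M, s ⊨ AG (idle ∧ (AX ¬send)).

Sat(¬send) = {Sync, Crit, Done, Check}
Sat(AX ¬send) = {s : every successor in {Sync, Crit, Done, Check}} = {Wait, Crit, Done, Check}
Sat(idle ∧ (AX ¬send)) = {Wait, Crit, Done}
AG (idle ∧ (AX ¬send)): greatest fixpoint, start Z0 = {Wait, Crit, Done}, keep only states in Sat with every successor in Z. Z1 = {Crit, Done}; fixed.
Sat(AG (idle ∧ (AX ¬send))) = {Crit, Done}
|Sat(AG (idle ∧ (AX ¬send)))| = |{Crit, Done}| = 2.

2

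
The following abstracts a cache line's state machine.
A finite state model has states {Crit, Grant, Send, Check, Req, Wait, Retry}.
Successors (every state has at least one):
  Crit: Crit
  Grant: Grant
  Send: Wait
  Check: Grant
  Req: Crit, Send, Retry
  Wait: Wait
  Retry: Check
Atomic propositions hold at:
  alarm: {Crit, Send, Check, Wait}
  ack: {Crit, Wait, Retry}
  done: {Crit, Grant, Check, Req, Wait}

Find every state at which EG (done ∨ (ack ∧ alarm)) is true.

{Crit, Grant, Check, Req, Wait}

Sat(ack ∧ alarm) = {Crit, Wait}
Sat(done ∨ (ack ∧ alarm)) = {Crit, Grant, Check, Req, Wait}
EG (done ∨ (ack ∧ alarm)): greatest fixpoint, start Z0 = {Crit, Grant, Check, Req, Wait}, keep only states in Sat with some successor in Z. Already a fixed point.
Sat(EG (done ∨ (ack ∧ alarm))) = {Crit, Grant, Check, Req, Wait}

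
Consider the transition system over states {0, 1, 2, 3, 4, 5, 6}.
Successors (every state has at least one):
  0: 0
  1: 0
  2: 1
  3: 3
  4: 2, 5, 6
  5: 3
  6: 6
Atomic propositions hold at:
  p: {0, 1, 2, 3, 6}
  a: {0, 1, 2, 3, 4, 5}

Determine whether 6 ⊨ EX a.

No

Sat(EX a) = {s : some successor in {0, 1, 2, 3, 4, 5}} = {0, 1, 2, 3, 4, 5}
6 ∉ Sat(EX a) = {0, 1, 2, 3, 4, 5}, so the formula does not hold at 6.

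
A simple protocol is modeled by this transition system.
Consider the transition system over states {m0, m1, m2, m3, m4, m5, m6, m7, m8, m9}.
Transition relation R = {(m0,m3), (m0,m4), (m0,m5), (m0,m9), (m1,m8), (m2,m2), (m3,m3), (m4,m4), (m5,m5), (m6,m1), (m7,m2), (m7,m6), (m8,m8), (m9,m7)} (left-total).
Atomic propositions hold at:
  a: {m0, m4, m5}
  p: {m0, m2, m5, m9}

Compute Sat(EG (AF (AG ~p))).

Sat(~p) = {m1, m3, m4, m6, m7, m8}
AG ~p: greatest fixpoint, start Z0 = {m1, m3, m4, m6, m7, m8}, keep only states in Sat with every successor in Z. Z1 = {m1, m3, m4, m6, m8}; fixed.
Sat(AG ~p) = {m1, m3, m4, m6, m8}
AF (AG ~p): least fixpoint, start Z0 = {m1, m3, m4, m6, m8}, add states with every successor in Z. Already a fixed point.
Sat(AF (AG ~p)) = {m1, m3, m4, m6, m8}
EG (AF (AG ~p)): greatest fixpoint, start Z0 = {m1, m3, m4, m6, m8}, keep only states in Sat with some successor in Z. Already a fixed point.
Sat(EG (AF (AG ~p))) = {m1, m3, m4, m6, m8}

{m1, m3, m4, m6, m8}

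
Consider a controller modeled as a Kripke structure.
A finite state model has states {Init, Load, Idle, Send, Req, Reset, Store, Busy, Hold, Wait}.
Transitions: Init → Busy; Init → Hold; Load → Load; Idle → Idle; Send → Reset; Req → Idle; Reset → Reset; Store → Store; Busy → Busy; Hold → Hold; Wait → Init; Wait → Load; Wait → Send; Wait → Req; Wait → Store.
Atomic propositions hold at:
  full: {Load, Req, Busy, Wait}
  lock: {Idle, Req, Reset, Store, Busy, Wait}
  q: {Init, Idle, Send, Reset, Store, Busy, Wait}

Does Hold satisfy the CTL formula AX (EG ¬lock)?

Sat(¬lock) = {Init, Load, Send, Hold}
EG ¬lock: greatest fixpoint, start Z0 = {Init, Load, Send, Hold}, keep only states in Sat with some successor in Z. Z1 = {Init, Load, Hold}; fixed.
Sat(EG ¬lock) = {Init, Load, Hold}
Sat(AX (EG ¬lock)) = {s : every successor in {Init, Load, Hold}} = {Load, Hold}
Hold ∈ Sat(AX (EG ¬lock)) = {Load, Hold}, so the formula holds at Hold.

Yes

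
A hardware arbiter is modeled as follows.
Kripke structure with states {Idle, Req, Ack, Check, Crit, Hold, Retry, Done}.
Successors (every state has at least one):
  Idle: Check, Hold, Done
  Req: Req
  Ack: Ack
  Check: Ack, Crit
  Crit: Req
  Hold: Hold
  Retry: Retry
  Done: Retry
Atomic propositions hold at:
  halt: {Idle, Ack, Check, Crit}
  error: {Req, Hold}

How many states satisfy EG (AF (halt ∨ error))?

Sat(halt ∨ error) = {Idle, Req, Ack, Check, Crit, Hold}
AF (halt ∨ error): least fixpoint, start Z0 = {Idle, Req, Ack, Check, Crit, Hold}, add states with every successor in Z. Already a fixed point.
Sat(AF (halt ∨ error)) = {Idle, Req, Ack, Check, Crit, Hold}
EG (AF (halt ∨ error)): greatest fixpoint, start Z0 = {Idle, Req, Ack, Check, Crit, Hold}, keep only states in Sat with some successor in Z. Already a fixed point.
Sat(EG (AF (halt ∨ error))) = {Idle, Req, Ack, Check, Crit, Hold}
|Sat(EG (AF (halt ∨ error)))| = |{Idle, Req, Ack, Check, Crit, Hold}| = 6.

6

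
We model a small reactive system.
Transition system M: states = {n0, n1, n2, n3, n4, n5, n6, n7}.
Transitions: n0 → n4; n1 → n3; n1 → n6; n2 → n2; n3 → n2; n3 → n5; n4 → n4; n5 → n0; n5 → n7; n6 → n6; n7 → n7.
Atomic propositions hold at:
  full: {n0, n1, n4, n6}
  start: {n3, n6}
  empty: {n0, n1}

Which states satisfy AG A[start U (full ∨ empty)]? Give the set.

Sat(full ∨ empty) = {n0, n1, n4, n6}
A[start U (full ∨ empty)]: least fixpoint, start Z0 = Sat((full ∨ empty)) = {n0, n1, n4, n6}, add states in Sat(start) with every successor in Z. Already a fixed point.
Sat(A[start U (full ∨ empty)]) = {n0, n1, n4, n6}
AG A[start U (full ∨ empty)]: greatest fixpoint, start Z0 = {n0, n1, n4, n6}, keep only states in Sat with every successor in Z. Z1 = {n0, n4, n6}; fixed.
Sat(AG A[start U (full ∨ empty)]) = {n0, n4, n6}

{n0, n4, n6}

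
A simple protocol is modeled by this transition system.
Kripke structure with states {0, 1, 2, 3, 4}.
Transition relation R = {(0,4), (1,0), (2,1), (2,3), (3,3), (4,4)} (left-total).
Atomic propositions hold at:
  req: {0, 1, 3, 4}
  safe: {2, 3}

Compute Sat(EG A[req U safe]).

A[req U safe]: least fixpoint, start Z0 = Sat(safe) = {2, 3}, add states in Sat(req) with every successor in Z. Already a fixed point.
Sat(A[req U safe]) = {2, 3}
EG A[req U safe]: greatest fixpoint, start Z0 = {2, 3}, keep only states in Sat with some successor in Z. Already a fixed point.
Sat(EG A[req U safe]) = {2, 3}

{2, 3}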